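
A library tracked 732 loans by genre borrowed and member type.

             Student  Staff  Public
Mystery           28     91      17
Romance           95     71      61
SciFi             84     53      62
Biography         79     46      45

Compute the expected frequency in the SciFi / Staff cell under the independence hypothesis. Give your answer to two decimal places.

70.95

Row total (SciFi) = 199; column total (Staff) = 261; grand total N = 732.
Expected count = (row total × column total) / N = 199 × 261 / 732 = 70.95.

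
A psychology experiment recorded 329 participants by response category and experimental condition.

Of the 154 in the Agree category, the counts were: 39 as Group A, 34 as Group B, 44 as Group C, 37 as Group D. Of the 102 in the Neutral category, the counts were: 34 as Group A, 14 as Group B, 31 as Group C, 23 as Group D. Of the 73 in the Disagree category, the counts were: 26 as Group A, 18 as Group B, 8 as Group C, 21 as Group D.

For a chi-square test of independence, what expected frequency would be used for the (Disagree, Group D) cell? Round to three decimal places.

Row total (Disagree) = 73; column total (Group D) = 81; grand total N = 329.
Expected count = (row total × column total) / N = 73 × 81 / 329 = 17.973.

17.973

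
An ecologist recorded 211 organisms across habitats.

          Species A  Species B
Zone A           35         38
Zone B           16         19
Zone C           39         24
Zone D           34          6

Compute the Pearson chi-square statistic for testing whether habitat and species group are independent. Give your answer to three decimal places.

17.605

Row totals: 73, 35, 63, 40. Column totals: 124, 87. Grand total N = 211.
Expected counts (row total × column total / N):
  Zone A, Species A: 73×124/211 = 42.9005
  Zone A, Species B: 73×87/211 = 30.0995
  Zone B, Species A: 35×124/211 = 20.5687
  Zone B, Species B: 35×87/211 = 14.4313
  Zone C, Species A: 63×124/211 = 37.0237
  Zone C, Species B: 63×87/211 = 25.9763
  Zone D, Species A: 40×124/211 = 23.5071
  Zone D, Species B: 40×87/211 = 16.4929
Contributions (O − E)²/E:
  (35 − 42.9005)²/42.9005 = 1.4549
  (38 − 30.0995)²/30.0995 = 2.0737
  (16 − 20.5687)²/20.5687 = 1.0148
  (19 − 14.4313)²/14.4313 = 1.4464
  (39 − 37.0237)²/37.0237 = 0.1055
  (24 − 25.9763)²/25.9763 = 0.1504
  (34 − 23.5071)²/23.5071 = 4.6837
  (6 − 16.4929)²/16.4929 = 6.6757
χ² = 1.4549 + 2.0737 + 1.0148 + 1.4464 + 0.1055 + 0.1504 + 4.6837 + 6.6757 = 17.605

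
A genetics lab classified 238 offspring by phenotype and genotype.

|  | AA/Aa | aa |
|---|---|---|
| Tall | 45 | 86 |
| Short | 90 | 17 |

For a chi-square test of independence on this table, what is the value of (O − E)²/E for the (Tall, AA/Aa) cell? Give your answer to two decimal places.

Row total (Tall) = 131; column total (AA/Aa) = 135; N = 238.
Expected count E = 131 × 135 / 238 = 74.307.
Contribution = (O − E)²/E = (45 − 74.307)² / 74.307 = 11.56.

11.56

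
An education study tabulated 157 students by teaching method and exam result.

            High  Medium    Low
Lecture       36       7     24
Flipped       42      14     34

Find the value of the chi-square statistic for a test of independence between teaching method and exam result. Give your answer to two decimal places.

1.17

Row totals: 67, 90. Column totals: 78, 21, 58. Grand total N = 157.
Expected counts (row total × column total / N):
  Lecture, High: 67×78/157 = 33.287
  Lecture, Medium: 67×21/157 = 8.962
  Lecture, Low: 67×58/157 = 24.752
  Flipped, High: 90×78/157 = 44.713
  Flipped, Medium: 90×21/157 = 12.038
  Flipped, Low: 90×58/157 = 33.248
Contributions (O − E)²/E:
  (36 − 33.287)²/33.287 = 0.2211
  (7 − 8.962)²/8.962 = 0.4295
  (24 − 24.752)²/24.752 = 0.0228
  (42 − 44.713)²/44.713 = 0.1646
  (14 − 12.038)²/12.038 = 0.3198
  (34 − 33.248)²/33.248 = 0.0170
χ² = 0.2211 + 0.4295 + 0.0228 + 0.1646 + 0.3198 + 0.0170 = 1.17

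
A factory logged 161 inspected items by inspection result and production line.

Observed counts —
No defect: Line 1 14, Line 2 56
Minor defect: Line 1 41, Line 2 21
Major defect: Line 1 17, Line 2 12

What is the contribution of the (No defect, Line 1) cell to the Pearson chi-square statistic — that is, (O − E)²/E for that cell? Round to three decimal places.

Row total (No defect) = 70; column total (Line 1) = 72; N = 161.
Expected count E = 70 × 72 / 161 = 31.3043.
Contribution = (O − E)²/E = (14 − 31.3043)² / 31.3043 = 9.565.

9.565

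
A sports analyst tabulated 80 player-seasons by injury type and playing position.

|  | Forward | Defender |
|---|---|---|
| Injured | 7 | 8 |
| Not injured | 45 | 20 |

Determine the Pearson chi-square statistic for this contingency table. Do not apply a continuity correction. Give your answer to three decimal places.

2.728

Row totals: 15, 65. Column totals: 52, 28. Grand total N = 80.
Expected counts (row total × column total / N):
  Injured, Forward: 15×52/80 = 9.7500
  Injured, Defender: 15×28/80 = 5.2500
  Not injured, Forward: 65×52/80 = 42.2500
  Not injured, Defender: 65×28/80 = 22.7500
Contributions (O − E)²/E:
  (7 − 9.7500)²/9.7500 = 0.7756
  (8 − 5.2500)²/5.2500 = 1.4405
  (45 − 42.2500)²/42.2500 = 0.1790
  (20 − 22.7500)²/22.7500 = 0.3324
χ² = 0.7756 + 1.4405 + 0.1790 + 0.3324 = 2.728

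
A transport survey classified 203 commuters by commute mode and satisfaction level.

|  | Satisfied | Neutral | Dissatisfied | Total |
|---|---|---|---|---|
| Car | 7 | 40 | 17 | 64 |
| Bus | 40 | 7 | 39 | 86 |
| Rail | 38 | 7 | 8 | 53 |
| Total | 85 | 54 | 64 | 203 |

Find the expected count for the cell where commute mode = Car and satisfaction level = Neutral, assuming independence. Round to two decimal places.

17.02

Row total (Car) = 64; column total (Neutral) = 54; grand total N = 203.
Expected count = (row total × column total) / N = 64 × 54 / 203 = 17.02.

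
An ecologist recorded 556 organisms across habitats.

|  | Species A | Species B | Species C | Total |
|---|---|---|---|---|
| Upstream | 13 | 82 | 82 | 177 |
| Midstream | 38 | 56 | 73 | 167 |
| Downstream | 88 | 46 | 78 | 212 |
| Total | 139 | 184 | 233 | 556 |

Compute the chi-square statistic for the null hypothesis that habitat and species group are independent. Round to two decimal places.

65.49

Grand total N = 556.
Expected counts (row total × column total / N):
  Upstream, Species A: 177×139/556 = 44.250
  Upstream, Species B: 177×184/556 = 58.576
  Upstream, Species C: 177×233/556 = 74.174
  Midstream, Species A: 167×139/556 = 41.750
  Midstream, Species B: 167×184/556 = 55.266
  Midstream, Species C: 167×233/556 = 69.984
  Downstream, Species A: 212×139/556 = 53.000
  Downstream, Species B: 212×184/556 = 70.158
  Downstream, Species C: 212×233/556 = 88.842
Contributions (O − E)²/E:
  (13 − 44.250)²/44.250 = 22.0692
  (82 − 58.576)²/58.576 = 9.3670
  (82 − 74.174)²/74.174 = 0.8257
  (38 − 41.750)²/41.750 = 0.3368
  (56 − 55.266)²/55.266 = 0.0097
  (73 − 69.984)²/69.984 = 0.1300
  (88 − 53.000)²/53.000 = 23.1132
  (46 − 70.158)²/70.158 = 8.3185
  (78 − 88.842)²/88.842 = 1.3231
χ² = 22.0692 + 9.3670 + 0.8257 + 0.3368 + 0.0097 + 0.1300 + 23.1132 + 8.3185 + 1.3231 = 65.49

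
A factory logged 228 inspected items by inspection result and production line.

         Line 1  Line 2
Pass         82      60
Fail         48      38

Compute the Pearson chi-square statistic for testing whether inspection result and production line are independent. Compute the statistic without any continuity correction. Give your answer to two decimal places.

Row totals: 142, 86. Column totals: 130, 98. Grand total N = 228.
Expected counts (row total × column total / N):
  Pass, Line 1: 142×130/228 = 80.965
  Pass, Line 2: 142×98/228 = 61.035
  Fail, Line 1: 86×130/228 = 49.035
  Fail, Line 2: 86×98/228 = 36.965
Contributions (O − E)²/E:
  (82 − 80.965)²/80.965 = 0.0132
  (60 − 61.035)²/61.035 = 0.0176
  (48 − 49.035)²/49.035 = 0.0218
  (38 − 36.965)²/36.965 = 0.0290
χ² = 0.0132 + 0.0176 + 0.0218 + 0.0290 = 0.08

0.08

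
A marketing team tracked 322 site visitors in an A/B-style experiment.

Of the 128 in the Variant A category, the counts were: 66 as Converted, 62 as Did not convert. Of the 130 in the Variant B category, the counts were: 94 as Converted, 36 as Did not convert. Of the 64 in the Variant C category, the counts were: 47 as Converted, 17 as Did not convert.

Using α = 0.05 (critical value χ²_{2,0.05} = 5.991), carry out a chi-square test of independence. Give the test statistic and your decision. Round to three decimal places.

Row totals: 128, 130, 64. Column totals: 207, 115. Grand total N = 322.
Expected counts (row total × column total / N):
  Variant A, Converted: 128×207/322 = 82.2857
  Variant A, Did not convert: 128×115/322 = 45.7143
  Variant B, Converted: 130×207/322 = 83.5714
  Variant B, Did not convert: 130×115/322 = 46.4286
  Variant C, Converted: 64×207/322 = 41.1429
  Variant C, Did not convert: 64×115/322 = 22.8571
Contributions (O − E)²/E:
  (66 − 82.2857)²/82.2857 = 3.2232
  (62 − 45.7143)²/45.7143 = 5.8018
  (94 − 83.5714)²/83.5714 = 1.3014
  (36 − 46.4286)²/46.4286 = 2.3424
  (47 − 41.1429)²/41.1429 = 0.8338
  (17 − 22.8571)²/22.8571 = 1.5009
χ² = 3.2232 + 5.8018 + 1.3014 + 2.3424 + 0.8338 + 1.5009 = 15.003
df = (3−1)(2−1) = 2. Since 15.003 > 5.991, reject the null hypothesis of independence at α = 0.05.

15.003; reject H₀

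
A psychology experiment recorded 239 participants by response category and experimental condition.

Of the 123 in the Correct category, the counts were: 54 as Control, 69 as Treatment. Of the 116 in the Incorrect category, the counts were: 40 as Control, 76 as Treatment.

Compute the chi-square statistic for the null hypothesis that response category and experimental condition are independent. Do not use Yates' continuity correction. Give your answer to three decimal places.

Row totals: 123, 116. Column totals: 94, 145. Grand total N = 239.
Expected counts (row total × column total / N):
  Correct, Control: 123×94/239 = 48.3766
  Correct, Treatment: 123×145/239 = 74.6234
  Incorrect, Control: 116×94/239 = 45.6234
  Incorrect, Treatment: 116×145/239 = 70.3766
Contributions (O − E)²/E:
  (54 − 48.3766)²/48.3766 = 0.6537
  (69 − 74.6234)²/74.6234 = 0.4238
  (40 − 45.6234)²/45.6234 = 0.6931
  (76 − 70.3766)²/70.3766 = 0.4493
χ² = 0.6537 + 0.4238 + 0.6931 + 0.4493 = 2.220

2.220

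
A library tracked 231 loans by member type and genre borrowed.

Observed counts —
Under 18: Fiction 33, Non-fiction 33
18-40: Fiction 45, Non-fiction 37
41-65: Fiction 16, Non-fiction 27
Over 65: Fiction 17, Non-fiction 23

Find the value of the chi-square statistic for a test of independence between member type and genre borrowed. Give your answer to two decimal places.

4.15

Row totals: 66, 82, 43, 40. Column totals: 111, 120. Grand total N = 231.
Expected counts (row total × column total / N):
  Under 18, Fiction: 66×111/231 = 31.714
  Under 18, Non-fiction: 66×120/231 = 34.286
  18-40, Fiction: 82×111/231 = 39.403
  18-40, Non-fiction: 82×120/231 = 42.597
  41-65, Fiction: 43×111/231 = 20.662
  41-65, Non-fiction: 43×120/231 = 22.338
  Over 65, Fiction: 40×111/231 = 19.221
  Over 65, Non-fiction: 40×120/231 = 20.779
Contributions (O − E)²/E:
  (33 − 31.714)²/31.714 = 0.0521
  (33 − 34.286)²/34.286 = 0.0482
  (45 − 39.403)²/39.403 = 0.7950
  (37 − 42.597)²/42.597 = 0.7354
  (16 − 20.662)²/20.662 = 1.0519
  (27 − 22.338)²/22.338 = 0.9730
  (17 − 19.221)²/19.221 = 0.2566
  (23 − 20.779)²/20.779 = 0.2374
χ² = 0.0521 + 0.0482 + 0.7950 + 0.7354 + 1.0519 + 0.9730 + 0.2566 + 0.2374 = 4.15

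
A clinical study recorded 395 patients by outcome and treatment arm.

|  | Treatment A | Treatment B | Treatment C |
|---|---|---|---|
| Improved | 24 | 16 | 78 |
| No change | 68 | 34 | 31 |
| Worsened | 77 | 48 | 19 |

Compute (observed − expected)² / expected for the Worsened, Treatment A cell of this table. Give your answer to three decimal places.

Row total (Worsened) = 144; column total (Treatment A) = 169; N = 395.
Expected count E = 144 × 169 / 395 = 61.6101.
Contribution = (O − E)²/E = (77 − 61.6101)² / 61.6101 = 3.844.

3.844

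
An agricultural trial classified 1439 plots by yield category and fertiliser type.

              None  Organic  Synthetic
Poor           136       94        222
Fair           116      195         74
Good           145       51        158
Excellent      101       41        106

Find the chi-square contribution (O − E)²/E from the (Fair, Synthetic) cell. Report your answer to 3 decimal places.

38.375

Row total (Fair) = 385; column total (Synthetic) = 560; N = 1439.
Expected count E = 385 × 560 / 1439 = 149.8263.
Contribution = (O − E)²/E = (74 − 149.8263)² / 149.8263 = 38.375.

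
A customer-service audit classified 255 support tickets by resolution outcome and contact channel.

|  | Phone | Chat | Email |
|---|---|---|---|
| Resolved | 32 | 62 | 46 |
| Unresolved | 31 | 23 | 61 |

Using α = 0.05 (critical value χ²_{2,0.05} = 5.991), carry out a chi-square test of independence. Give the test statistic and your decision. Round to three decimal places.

17.732; reject H₀

Row totals: 140, 115. Column totals: 63, 85, 107. Grand total N = 255.
Expected counts (row total × column total / N):
  Resolved, Phone: 140×63/255 = 34.5882
  Resolved, Chat: 140×85/255 = 46.6667
  Resolved, Email: 140×107/255 = 58.7451
  Unresolved, Phone: 115×63/255 = 28.4118
  Unresolved, Chat: 115×85/255 = 38.3333
  Unresolved, Email: 115×107/255 = 48.2549
Contributions (O − E)²/E:
  (32 − 34.5882)²/34.5882 = 0.1937
  (62 − 46.6667)²/46.6667 = 5.0381
  (46 − 58.7451)²/58.7451 = 2.7651
  (31 − 28.4118)²/28.4118 = 0.2358
  (23 − 38.3333)²/38.3333 = 6.1333
  (61 − 48.2549)²/48.2549 = 3.3662
χ² = 0.1937 + 5.0381 + 2.7651 + 0.2358 + 6.1333 + 3.3662 = 17.732
df = (2−1)(3−1) = 2. Since 17.732 > 5.991, reject the null hypothesis of independence at α = 0.05.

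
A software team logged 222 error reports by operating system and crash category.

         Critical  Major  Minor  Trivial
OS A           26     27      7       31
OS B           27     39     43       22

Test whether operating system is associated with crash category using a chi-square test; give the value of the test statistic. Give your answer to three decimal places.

23.195

Row totals: 91, 131. Column totals: 53, 66, 50, 53. Grand total N = 222.
Expected counts (row total × column total / N):
  OS A, Critical: 91×53/222 = 21.7252
  OS A, Major: 91×66/222 = 27.0541
  OS A, Minor: 91×50/222 = 20.4955
  OS A, Trivial: 91×53/222 = 21.7252
  OS B, Critical: 131×53/222 = 31.2748
  OS B, Major: 131×66/222 = 38.9459
  OS B, Minor: 131×50/222 = 29.5045
  OS B, Trivial: 131×53/222 = 31.2748
Contributions (O − E)²/E:
  (26 − 21.7252)²/21.7252 = 0.8411
  (27 − 27.0541)²/27.0541 = 0.0001
  (7 − 20.4955)²/20.4955 = 8.8863
  (31 − 21.7252)²/21.7252 = 3.9595
  (27 − 31.2748)²/31.2748 = 0.5843
  (39 − 38.9459)²/38.9459 = 0.0001
  (43 − 29.5045)²/29.5045 = 6.1729
  (22 − 31.2748)²/31.2748 = 2.7505
χ² = 0.8411 + 0.0001 + 8.8863 + 3.9595 + 0.5843 + 0.0001 + 6.1729 + 2.7505 = 23.195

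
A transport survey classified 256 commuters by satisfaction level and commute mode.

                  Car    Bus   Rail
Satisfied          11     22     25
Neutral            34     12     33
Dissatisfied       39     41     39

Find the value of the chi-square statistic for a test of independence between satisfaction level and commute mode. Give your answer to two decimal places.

Row totals: 58, 79, 119. Column totals: 84, 75, 97. Grand total N = 256.
Expected counts (row total × column total / N):
  Satisfied, Car: 58×84/256 = 19.031
  Satisfied, Bus: 58×75/256 = 16.992
  Satisfied, Rail: 58×97/256 = 21.977
  Neutral, Car: 79×84/256 = 25.922
  Neutral, Bus: 79×75/256 = 23.145
  Neutral, Rail: 79×97/256 = 29.934
  Dissatisfied, Car: 119×84/256 = 39.047
  Dissatisfied, Bus: 119×75/256 = 34.863
  Dissatisfied, Rail: 119×97/256 = 45.090
Contributions (O − E)²/E:
  (11 − 19.031)²/19.031 = 3.3890
  (22 − 16.992)²/16.992 = 1.4760
  (25 − 21.977)²/21.977 = 0.4158
  (34 − 25.922)²/25.922 = 2.5173
  (12 − 23.145)²/23.145 = 5.3666
  (33 − 29.934)²/29.934 = 0.3140
  (39 − 39.047)²/39.047 = 0.0001
  (41 − 34.863)²/34.863 = 1.0803
  (39 − 45.090)²/45.090 = 0.8225
χ² = 3.3890 + 1.4760 + 0.4158 + 2.5173 + 5.3666 + 0.3140 + 0.0001 + 1.0803 + 0.8225 = 15.38

15.38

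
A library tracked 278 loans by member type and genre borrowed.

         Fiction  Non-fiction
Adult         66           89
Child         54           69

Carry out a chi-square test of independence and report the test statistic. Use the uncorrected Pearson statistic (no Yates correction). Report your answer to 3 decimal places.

0.049

Row totals: 155, 123. Column totals: 120, 158. Grand total N = 278.
Expected counts (row total × column total / N):
  Adult, Fiction: 155×120/278 = 66.9065
  Adult, Non-fiction: 155×158/278 = 88.0935
  Child, Fiction: 123×120/278 = 53.0935
  Child, Non-fiction: 123×158/278 = 69.9065
Contributions (O − E)²/E:
  (66 − 66.9065)²/66.9065 = 0.0123
  (89 − 88.0935)²/88.0935 = 0.0093
  (54 − 53.0935)²/53.0935 = 0.0155
  (69 − 69.9065)²/69.9065 = 0.0118
χ² = 0.0123 + 0.0093 + 0.0155 + 0.0118 = 0.049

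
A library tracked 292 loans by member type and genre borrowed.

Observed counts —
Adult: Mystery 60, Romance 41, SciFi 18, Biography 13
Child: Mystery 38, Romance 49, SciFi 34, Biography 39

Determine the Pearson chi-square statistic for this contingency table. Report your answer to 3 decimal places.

Row totals: 132, 160. Column totals: 98, 90, 52, 52. Grand total N = 292.
Expected counts (row total × column total / N):
  Adult, Mystery: 132×98/292 = 44.3014
  Adult, Romance: 132×90/292 = 40.6849
  Adult, SciFi: 132×52/292 = 23.5068
  Adult, Biography: 132×52/292 = 23.5068
  Child, Mystery: 160×98/292 = 53.6986
  Child, Romance: 160×90/292 = 49.3151
  Child, SciFi: 160×52/292 = 28.4932
  Child, Biography: 160×52/292 = 28.4932
Contributions (O − E)²/E:
  (60 − 44.3014)²/44.3014 = 5.5629
  (41 − 40.6849)²/40.6849 = 0.0024
  (18 − 23.5068)²/23.5068 = 1.2900
  (13 − 23.5068)²/23.5068 = 4.6962
  (38 − 53.6986)²/53.6986 = 4.5894
  (49 − 49.3151)²/49.3151 = 0.0020
  (34 − 28.4932)²/28.4932 = 1.0643
  (39 − 28.4932)²/28.4932 = 3.8744
χ² = 5.5629 + 0.0024 + 1.2900 + 4.6962 + 4.5894 + 0.0020 + 1.0643 + 3.8744 = 21.082

21.082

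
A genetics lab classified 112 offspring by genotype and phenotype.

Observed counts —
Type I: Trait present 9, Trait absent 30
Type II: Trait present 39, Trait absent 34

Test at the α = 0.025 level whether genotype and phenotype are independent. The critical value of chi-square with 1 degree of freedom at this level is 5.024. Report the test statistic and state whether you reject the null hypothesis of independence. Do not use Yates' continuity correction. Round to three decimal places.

9.560; reject H₀

Row totals: 39, 73. Column totals: 48, 64. Grand total N = 112.
Expected counts (row total × column total / N):
  Type I, Trait present: 39×48/112 = 16.7143
  Type I, Trait absent: 39×64/112 = 22.2857
  Type II, Trait present: 73×48/112 = 31.2857
  Type II, Trait absent: 73×64/112 = 41.7143
Contributions (O − E)²/E:
  (9 − 16.7143)²/16.7143 = 3.5604
  (30 − 22.2857)²/22.2857 = 2.6703
  (39 − 31.2857)²/31.2857 = 1.9022
  (34 − 41.7143)²/41.7143 = 1.4266
χ² = 3.5604 + 2.6703 + 1.9022 + 1.4266 = 9.560
df = (2−1)(2−1) = 1. Since 9.560 > 5.024, reject the null hypothesis of independence at α = 0.025.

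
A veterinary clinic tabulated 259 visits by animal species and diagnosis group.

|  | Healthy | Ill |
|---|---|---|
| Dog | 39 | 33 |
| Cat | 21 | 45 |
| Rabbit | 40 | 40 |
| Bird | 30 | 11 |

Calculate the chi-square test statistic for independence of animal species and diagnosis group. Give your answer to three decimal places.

Row totals: 72, 66, 80, 41. Column totals: 130, 129. Grand total N = 259.
Expected counts (row total × column total / N):
  Dog, Healthy: 72×130/259 = 36.1390
  Dog, Ill: 72×129/259 = 35.8610
  Cat, Healthy: 66×130/259 = 33.1274
  Cat, Ill: 66×129/259 = 32.8726
  Rabbit, Healthy: 80×130/259 = 40.1544
  Rabbit, Ill: 80×129/259 = 39.8456
  Bird, Healthy: 41×130/259 = 20.5792
  Bird, Ill: 41×129/259 = 20.4208
Contributions (O − E)²/E:
  (39 − 36.1390)²/36.1390 = 0.2265
  (33 − 35.8610)²/35.8610 = 0.2283
  (21 − 33.1274)²/33.1274 = 4.4396
  (45 − 32.8726)²/32.8726 = 4.4741
  (40 − 40.1544)²/40.1544 = 0.0006
  (40 − 39.8456)²/39.8456 = 0.0006
  (30 − 20.5792)²/20.5792 = 4.3127
  (11 − 20.4208)²/20.4208 = 4.3461
χ² = 0.2265 + 0.2283 + 4.4396 + 4.4741 + 0.0006 + 0.0006 + 4.3127 + 4.3461 = 18.029

18.029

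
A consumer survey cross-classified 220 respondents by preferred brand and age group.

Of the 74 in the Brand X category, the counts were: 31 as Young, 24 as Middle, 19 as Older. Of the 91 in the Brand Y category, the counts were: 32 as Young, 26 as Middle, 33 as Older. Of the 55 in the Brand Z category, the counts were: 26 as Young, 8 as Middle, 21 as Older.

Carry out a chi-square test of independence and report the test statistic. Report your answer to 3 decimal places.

7.346

Row totals: 74, 91, 55. Column totals: 89, 58, 73. Grand total N = 220.
Expected counts (row total × column total / N):
  Brand X, Young: 74×89/220 = 29.93636
  Brand X, Middle: 74×58/220 = 19.50909
  Brand X, Older: 74×73/220 = 24.55455
  Brand Y, Young: 91×89/220 = 36.81364
  Brand Y, Middle: 91×58/220 = 23.99091
  Brand Y, Older: 91×73/220 = 30.19545
  Brand Z, Young: 55×89/220 = 22.25000
  Brand Z, Middle: 55×58/220 = 14.50000
  Brand Z, Older: 55×73/220 = 18.25000
Contributions (O − E)²/E:
  (31 − 29.93636)²/29.93636 = 0.0378
  (24 − 19.50909)²/19.50909 = 1.0338
  (19 − 24.55455)²/24.55455 = 1.2565
  (32 − 36.81364)²/36.81364 = 0.6294
  (26 − 23.99091)²/23.99091 = 0.1682
  (33 − 30.19545)²/30.19545 = 0.2605
  (26 − 22.25000)²/22.25000 = 0.6320
  (8 − 14.50000)²/14.50000 = 2.9138
  (21 − 18.25000)²/18.25000 = 0.4144
χ² = 0.0378 + 1.0338 + 1.2565 + 0.6294 + 0.1682 + 0.2605 + 0.6320 + 2.9138 + 0.4144 = 7.346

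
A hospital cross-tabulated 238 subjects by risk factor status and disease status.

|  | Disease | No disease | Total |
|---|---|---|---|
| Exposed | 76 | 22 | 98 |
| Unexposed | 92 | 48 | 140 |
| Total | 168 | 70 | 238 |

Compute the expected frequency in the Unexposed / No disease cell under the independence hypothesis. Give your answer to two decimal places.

41.18

Row total (Unexposed) = 140; column total (No disease) = 70; grand total N = 238.
Expected count = (row total × column total) / N = 140 × 70 / 238 = 41.18.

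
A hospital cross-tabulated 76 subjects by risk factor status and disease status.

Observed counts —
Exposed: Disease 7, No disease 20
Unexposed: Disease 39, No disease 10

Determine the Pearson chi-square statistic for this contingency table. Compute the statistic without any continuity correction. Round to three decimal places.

20.984

Row totals: 27, 49. Column totals: 46, 30. Grand total N = 76.
Expected counts (row total × column total / N):
  Exposed, Disease: 27×46/76 = 16.3421
  Exposed, No disease: 27×30/76 = 10.6579
  Unexposed, Disease: 49×46/76 = 29.6579
  Unexposed, No disease: 49×30/76 = 19.3421
Contributions (O − E)²/E:
  (7 − 16.3421)²/16.3421 = 5.3405
  (20 − 10.6579)²/10.6579 = 8.1887
  (39 − 29.6579)²/29.6579 = 2.9427
  (10 − 19.3421)²/19.3421 = 4.5122
χ² = 5.3405 + 8.1887 + 2.9427 + 4.5122 = 20.984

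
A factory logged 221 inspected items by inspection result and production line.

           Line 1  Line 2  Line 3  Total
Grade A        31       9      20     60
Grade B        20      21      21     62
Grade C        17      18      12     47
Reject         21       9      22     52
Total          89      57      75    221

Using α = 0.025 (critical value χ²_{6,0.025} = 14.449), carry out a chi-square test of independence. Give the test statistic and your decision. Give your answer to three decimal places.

13.758; fail to reject H₀

Grand total N = 221.
Expected counts (row total × column total / N):
  Grade A, Line 1: 60×89/221 = 24.1629
  Grade A, Line 2: 60×57/221 = 15.4751
  Grade A, Line 3: 60×75/221 = 20.3620
  Grade B, Line 1: 62×89/221 = 24.9683
  Grade B, Line 2: 62×57/221 = 15.9910
  Grade B, Line 3: 62×75/221 = 21.0407
  Grade C, Line 1: 47×89/221 = 18.9276
  Grade C, Line 2: 47×57/221 = 12.1222
  Grade C, Line 3: 47×75/221 = 15.9502
  Reject, Line 1: 52×89/221 = 20.9412
  Reject, Line 2: 52×57/221 = 13.4118
  Reject, Line 3: 52×75/221 = 17.6471
Contributions (O − E)²/E:
  (31 − 24.1629)²/24.1629 = 1.9346
  (9 − 15.4751)²/15.4751 = 2.7093
  (20 − 20.3620)²/20.3620 = 0.0064
  (20 − 24.9683)²/24.9683 = 0.9886
  (21 − 15.9910)²/15.9910 = 1.5690
  (21 − 21.0407)²/21.0407 = 0.0001
  (17 − 18.9276)²/18.9276 = 0.1963
  (18 − 12.1222)²/12.1222 = 2.8500
  (12 − 15.9502)²/15.9502 = 0.9783
  (21 − 20.9412)²/20.9412 = 0.0002
  (9 − 13.4118)²/13.4118 = 1.4513
  (22 − 17.6471)²/17.6471 = 1.0737
χ² = 1.9346 + 2.7093 + 0.0064 + 0.9886 + 1.5690 + 0.0001 + 0.1963 + 2.8500 + 0.9783 + 0.0002 + 1.4513 + 1.0737 = 13.758
df = (4−1)(3−1) = 6. Since 13.758 < 14.449, fail to reject the null hypothesis of independence at α = 0.025.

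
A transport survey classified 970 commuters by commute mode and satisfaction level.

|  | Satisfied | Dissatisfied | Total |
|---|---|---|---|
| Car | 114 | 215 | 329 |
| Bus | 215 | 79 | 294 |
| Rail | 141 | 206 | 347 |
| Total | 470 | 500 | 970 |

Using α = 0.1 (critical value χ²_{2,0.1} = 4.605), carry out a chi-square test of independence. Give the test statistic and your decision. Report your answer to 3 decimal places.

Grand total N = 970.
Expected counts (row total × column total / N):
  Car, Satisfied: 329×470/970 = 159.4124
  Car, Dissatisfied: 329×500/970 = 169.5876
  Bus, Satisfied: 294×470/970 = 142.4536
  Bus, Dissatisfied: 294×500/970 = 151.5464
  Rail, Satisfied: 347×470/970 = 168.1340
  Rail, Dissatisfied: 347×500/970 = 178.8660
Contributions (O − E)²/E:
  (114 − 159.4124)²/159.4124 = 12.9368
  (215 − 169.5876)²/169.5876 = 12.1606
  (215 − 142.4536)²/142.4536 = 36.9452
  (79 − 151.5464)²/151.5464 = 34.7285
  (141 − 168.1340)²/168.1340 = 4.3790
  (206 − 178.8660)²/178.8660 = 4.1162
χ² = 12.9368 + 12.1606 + 36.9452 + 34.7285 + 4.3790 + 4.1162 = 105.266
df = (3−1)(2−1) = 2. Since 105.266 > 4.605, reject the null hypothesis of independence at α = 0.1.

105.266; reject H₀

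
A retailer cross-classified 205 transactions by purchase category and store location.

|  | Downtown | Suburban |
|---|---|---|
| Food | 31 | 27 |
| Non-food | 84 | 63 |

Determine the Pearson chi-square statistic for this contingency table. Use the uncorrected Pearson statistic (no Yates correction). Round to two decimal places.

0.23

Row totals: 58, 147. Column totals: 115, 90. Grand total N = 205.
Expected counts (row total × column total / N):
  Food, Downtown: 58×115/205 = 32.537
  Food, Suburban: 58×90/205 = 25.463
  Non-food, Downtown: 147×115/205 = 82.463
  Non-food, Suburban: 147×90/205 = 64.537
Contributions (O − E)²/E:
  (31 − 32.537)²/32.537 = 0.0726
  (27 − 25.463)²/25.463 = 0.0928
  (84 − 82.463)²/82.463 = 0.0286
  (63 − 64.537)²/64.537 = 0.0366
χ² = 0.0726 + 0.0928 + 0.0286 + 0.0366 = 0.23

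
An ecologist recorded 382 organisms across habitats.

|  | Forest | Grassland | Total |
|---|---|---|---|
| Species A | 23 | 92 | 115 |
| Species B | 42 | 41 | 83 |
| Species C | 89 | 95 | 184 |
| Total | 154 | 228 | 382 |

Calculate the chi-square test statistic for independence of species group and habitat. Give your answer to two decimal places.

28.34

Grand total N = 382.
Expected counts (row total × column total / N):
  Species A, Forest: 115×154/382 = 46.361
  Species A, Grassland: 115×228/382 = 68.639
  Species B, Forest: 83×154/382 = 33.461
  Species B, Grassland: 83×228/382 = 49.539
  Species C, Forest: 184×154/382 = 74.178
  Species C, Grassland: 184×228/382 = 109.822
Contributions (O − E)²/E:
  (23 − 46.361)²/46.361 = 11.7715
  (92 − 68.639)²/68.639 = 7.9508
  (42 − 33.461)²/33.461 = 2.1791
  (41 − 49.539)²/49.539 = 1.4719
  (89 − 74.178)²/74.178 = 2.9617
  (95 − 109.822)²/109.822 = 2.0004
χ² = 11.7715 + 7.9508 + 2.1791 + 1.4719 + 2.9617 + 2.0004 = 28.34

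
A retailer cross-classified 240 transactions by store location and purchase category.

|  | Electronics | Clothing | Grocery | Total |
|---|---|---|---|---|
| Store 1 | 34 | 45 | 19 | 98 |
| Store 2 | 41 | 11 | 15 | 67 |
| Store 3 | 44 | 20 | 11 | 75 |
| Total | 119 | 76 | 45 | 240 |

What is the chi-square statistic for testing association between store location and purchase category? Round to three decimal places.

Grand total N = 240.
Expected counts (row total × column total / N):
  Store 1, Electronics: 98×119/240 = 48.5917
  Store 1, Clothing: 98×76/240 = 31.0333
  Store 1, Grocery: 98×45/240 = 18.3750
  Store 2, Electronics: 67×119/240 = 33.2208
  Store 2, Clothing: 67×76/240 = 21.2167
  Store 2, Grocery: 67×45/240 = 12.5625
  Store 3, Electronics: 75×119/240 = 37.1875
  Store 3, Clothing: 75×76/240 = 23.7500
  Store 3, Grocery: 75×45/240 = 14.0625
Contributions (O − E)²/E:
  (34 − 48.5917)²/48.5917 = 4.3818
  (45 − 31.0333)²/31.0333 = 6.2858
  (19 − 18.3750)²/18.3750 = 0.0213
  (41 − 33.2208)²/33.2208 = 1.8216
  (11 − 21.2167)²/21.2167 = 4.9198
  (15 − 12.5625)²/12.5625 = 0.4729
  (44 − 37.1875)²/37.1875 = 1.2480
  (20 − 23.7500)²/23.7500 = 0.5921
  (11 − 14.0625)²/14.0625 = 0.6669
χ² = 4.3818 + 6.2858 + 0.0213 + 1.8216 + 4.9198 + 0.4729 + 1.2480 + 0.5921 + 0.6669 = 20.410

20.410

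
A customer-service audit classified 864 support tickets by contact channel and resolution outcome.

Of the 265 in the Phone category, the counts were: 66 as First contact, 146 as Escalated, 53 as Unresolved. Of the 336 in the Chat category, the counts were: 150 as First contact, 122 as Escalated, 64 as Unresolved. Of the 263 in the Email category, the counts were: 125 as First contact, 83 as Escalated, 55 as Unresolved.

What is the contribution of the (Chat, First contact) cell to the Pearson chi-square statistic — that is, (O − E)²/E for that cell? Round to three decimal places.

2.280

Row total (Chat) = 336; column total (First contact) = 341; N = 864.
Expected count E = 336 × 341 / 864 = 132.6111.
Contribution = (O − E)²/E = (150 − 132.6111)² / 132.6111 = 2.280.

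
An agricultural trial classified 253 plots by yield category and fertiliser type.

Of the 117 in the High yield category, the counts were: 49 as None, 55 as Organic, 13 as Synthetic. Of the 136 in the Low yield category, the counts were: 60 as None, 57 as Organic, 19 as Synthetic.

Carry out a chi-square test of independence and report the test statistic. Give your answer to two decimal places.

0.85

Row totals: 117, 136. Column totals: 109, 112, 32. Grand total N = 253.
Expected counts (row total × column total / N):
  High yield, None: 117×109/253 = 50.407
  High yield, Organic: 117×112/253 = 51.794
  High yield, Synthetic: 117×32/253 = 14.798
  Low yield, None: 136×109/253 = 58.593
  Low yield, Organic: 136×112/253 = 60.206
  Low yield, Synthetic: 136×32/253 = 17.202
Contributions (O − E)²/E:
  (49 − 50.407)²/50.407 = 0.0393
  (55 − 51.794)²/51.794 = 0.1984
  (13 − 14.798)²/14.798 = 0.2185
  (60 − 58.593)²/58.593 = 0.0338
  (57 − 60.206)²/60.206 = 0.1707
  (19 − 17.202)²/17.202 = 0.1879
χ² = 0.0393 + 0.1984 + 0.2185 + 0.0338 + 0.1707 + 0.1879 = 0.85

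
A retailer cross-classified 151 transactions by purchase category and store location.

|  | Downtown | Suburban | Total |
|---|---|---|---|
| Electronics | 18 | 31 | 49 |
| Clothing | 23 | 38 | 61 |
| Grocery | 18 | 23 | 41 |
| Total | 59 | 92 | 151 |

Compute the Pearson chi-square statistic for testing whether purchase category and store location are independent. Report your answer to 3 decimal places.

0.562

Grand total N = 151.
Expected counts (row total × column total / N):
  Electronics, Downtown: 49×59/151 = 19.1457
  Electronics, Suburban: 49×92/151 = 29.8543
  Clothing, Downtown: 61×59/151 = 23.8344
  Clothing, Suburban: 61×92/151 = 37.1656
  Grocery, Downtown: 41×59/151 = 16.0199
  Grocery, Suburban: 41×92/151 = 24.9801
Contributions (O − E)²/E:
  (18 − 19.1457)²/19.1457 = 0.0686
  (31 − 29.8543)²/29.8543 = 0.0440
  (23 − 23.8344)²/23.8344 = 0.0292
  (38 − 37.1656)²/37.1656 = 0.0187
  (18 − 16.0199)²/16.0199 = 0.2447
  (23 − 24.9801)²/24.9801 = 0.1570
χ² = 0.0686 + 0.0440 + 0.0292 + 0.0187 + 0.2447 + 0.1570 = 0.562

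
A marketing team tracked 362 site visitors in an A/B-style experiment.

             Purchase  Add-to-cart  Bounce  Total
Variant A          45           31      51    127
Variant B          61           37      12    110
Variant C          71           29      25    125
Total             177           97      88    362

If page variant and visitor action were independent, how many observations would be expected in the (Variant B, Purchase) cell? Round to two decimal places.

Row total (Variant B) = 110; column total (Purchase) = 177; grand total N = 362.
Expected count = (row total × column total) / N = 110 × 177 / 362 = 53.78.

53.78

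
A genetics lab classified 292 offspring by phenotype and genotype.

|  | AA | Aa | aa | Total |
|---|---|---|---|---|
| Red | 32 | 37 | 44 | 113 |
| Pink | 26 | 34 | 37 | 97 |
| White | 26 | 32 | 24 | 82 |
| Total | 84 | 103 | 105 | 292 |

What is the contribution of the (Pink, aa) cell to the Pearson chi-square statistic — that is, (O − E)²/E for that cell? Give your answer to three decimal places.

Row total (Pink) = 97; column total (aa) = 105; N = 292.
Expected count E = 97 × 105 / 292 = 34.8801.
Contribution = (O − E)²/E = (37 − 34.8801)² / 34.8801 = 0.129.

0.129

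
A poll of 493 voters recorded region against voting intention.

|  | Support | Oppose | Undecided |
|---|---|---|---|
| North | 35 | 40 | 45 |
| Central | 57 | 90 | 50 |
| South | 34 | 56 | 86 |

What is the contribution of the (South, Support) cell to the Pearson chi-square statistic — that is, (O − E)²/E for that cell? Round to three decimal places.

Row total (South) = 176; column total (Support) = 126; N = 493.
Expected count E = 176 × 126 / 493 = 44.98174.
Contribution = (O − E)²/E = (34 − 44.98174)² / 44.98174 = 2.681.

2.681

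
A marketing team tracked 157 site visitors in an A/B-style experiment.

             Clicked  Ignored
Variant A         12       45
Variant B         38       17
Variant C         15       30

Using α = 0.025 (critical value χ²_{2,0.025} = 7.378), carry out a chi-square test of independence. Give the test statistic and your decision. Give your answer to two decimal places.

28.32; reject H₀

Row totals: 57, 55, 45. Column totals: 65, 92. Grand total N = 157.
Expected counts (row total × column total / N):
  Variant A, Clicked: 57×65/157 = 23.5987
  Variant A, Ignored: 57×92/157 = 33.4013
  Variant B, Clicked: 55×65/157 = 22.7707
  Variant B, Ignored: 55×92/157 = 32.2293
  Variant C, Clicked: 45×65/157 = 18.6306
  Variant C, Ignored: 45×92/157 = 26.3694
Contributions (O − E)²/E:
  (12 − 23.5987)²/23.5987 = 5.7007
  (45 − 33.4013)²/33.4013 = 4.0277
  (38 − 22.7707)²/22.7707 = 10.1855
  (17 − 32.2293)²/32.2293 = 7.1963
  (15 − 18.6306)²/18.6306 = 0.7075
  (30 − 26.3694)²/26.3694 = 0.4999
χ² = 5.7007 + 4.0277 + 10.1855 + 7.1963 + 0.7075 + 0.4999 = 28.32
df = (3−1)(2−1) = 2. Since 28.32 > 7.378, reject the null hypothesis of independence at α = 0.025.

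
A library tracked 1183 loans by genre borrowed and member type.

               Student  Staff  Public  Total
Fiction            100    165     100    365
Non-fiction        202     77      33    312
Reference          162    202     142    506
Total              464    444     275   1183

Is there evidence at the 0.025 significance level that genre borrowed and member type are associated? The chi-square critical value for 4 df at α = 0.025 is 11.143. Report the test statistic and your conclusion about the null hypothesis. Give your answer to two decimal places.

Grand total N = 1183.
Expected counts (row total × column total / N):
  Fiction, Student: 365×464/1183 = 143.161
  Fiction, Staff: 365×444/1183 = 136.991
  Fiction, Public: 365×275/1183 = 84.848
  Non-fiction, Student: 312×464/1183 = 122.374
  Non-fiction, Staff: 312×444/1183 = 117.099
  Non-fiction, Public: 312×275/1183 = 72.527
  Reference, Student: 506×464/1183 = 198.465
  Reference, Staff: 506×444/1183 = 189.910
  Reference, Public: 506×275/1183 = 117.625
Contributions (O − E)²/E:
  (100 − 143.161)²/143.161 = 13.0124
  (165 − 136.991)²/136.991 = 5.7267
  (100 − 84.848)²/84.848 = 2.7058
  (202 − 122.374)²/122.374 = 51.8108
  (77 − 117.099)²/117.099 = 13.7314
  (33 − 72.527)²/72.527 = 21.5421
  (162 − 198.465)²/198.465 = 6.6999
  (202 − 189.910)²/189.910 = 0.7697
  (142 − 117.625)²/117.625 = 5.0511
χ² = 13.0124 + 5.7267 + 2.7058 + 51.8108 + 13.7314 + 21.5421 + 6.6999 + 0.7697 + 5.0511 = 121.05
df = (3−1)(3−1) = 4. Since 121.05 > 11.143, reject the null hypothesis of independence at α = 0.025.

121.05; reject H₀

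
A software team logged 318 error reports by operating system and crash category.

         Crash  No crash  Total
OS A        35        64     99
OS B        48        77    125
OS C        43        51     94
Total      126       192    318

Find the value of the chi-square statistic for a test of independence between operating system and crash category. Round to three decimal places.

2.305

Grand total N = 318.
Expected counts (row total × column total / N):
  OS A, Crash: 99×126/318 = 39.2264
  OS A, No crash: 99×192/318 = 59.7736
  OS B, Crash: 125×126/318 = 49.5283
  OS B, No crash: 125×192/318 = 75.4717
  OS C, Crash: 94×126/318 = 37.2453
  OS C, No crash: 94×192/318 = 56.7547
Contributions (O − E)²/E:
  (35 − 39.2264)²/39.2264 = 0.4554
  (64 − 59.7736)²/59.7736 = 0.2988
  (48 − 49.5283)²/49.5283 = 0.0472
  (77 − 75.4717)²/75.4717 = 0.0309
  (43 − 37.2453)²/37.2453 = 0.8891
  (51 − 56.7547)²/56.7547 = 0.5835
χ² = 0.4554 + 0.2988 + 0.0472 + 0.0309 + 0.8891 + 0.5835 = 2.305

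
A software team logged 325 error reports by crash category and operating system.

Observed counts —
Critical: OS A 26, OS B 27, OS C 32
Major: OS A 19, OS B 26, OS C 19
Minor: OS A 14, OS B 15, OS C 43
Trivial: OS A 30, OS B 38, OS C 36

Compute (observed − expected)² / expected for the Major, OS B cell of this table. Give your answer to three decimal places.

Row total (Major) = 64; column total (OS B) = 106; N = 325.
Expected count E = 64 × 106 / 325 = 20.8738.
Contribution = (O − E)²/E = (26 − 20.8738)² / 20.8738 = 1.259.

1.259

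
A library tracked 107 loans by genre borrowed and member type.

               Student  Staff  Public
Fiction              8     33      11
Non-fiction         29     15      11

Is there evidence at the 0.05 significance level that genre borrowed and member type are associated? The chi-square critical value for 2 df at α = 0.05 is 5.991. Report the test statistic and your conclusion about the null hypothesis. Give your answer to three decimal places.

Row totals: 52, 55. Column totals: 37, 48, 22. Grand total N = 107.
Expected counts (row total × column total / N):
  Fiction, Student: 52×37/107 = 17.9813
  Fiction, Staff: 52×48/107 = 23.3271
  Fiction, Public: 52×22/107 = 10.6916
  Non-fiction, Student: 55×37/107 = 19.0187
  Non-fiction, Staff: 55×48/107 = 24.6729
  Non-fiction, Public: 55×22/107 = 11.3084
Contributions (O − E)²/E:
  (8 − 17.9813)²/17.9813 = 5.5406
  (33 − 23.3271)²/23.3271 = 4.0110
  (11 − 10.6916)²/10.6916 = 0.0089
  (29 − 19.0187)²/19.0187 = 5.2383
  (15 − 24.6729)²/24.6729 = 3.7922
  (11 − 11.3084)²/11.3084 = 0.0084
χ² = 5.5406 + 4.0110 + 0.0089 + 5.2383 + 3.7922 + 0.0084 = 18.599
df = (2−1)(3−1) = 2. Since 18.599 > 5.991, reject the null hypothesis of independence at α = 0.05.

18.599; reject H₀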